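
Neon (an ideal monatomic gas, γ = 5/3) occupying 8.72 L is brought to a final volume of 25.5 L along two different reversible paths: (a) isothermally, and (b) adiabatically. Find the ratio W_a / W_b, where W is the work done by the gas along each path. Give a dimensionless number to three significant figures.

Path (a) isothermal: W = P₁V₁ ln(V₂/V₁) → W_a/(P₁V₁) = 1.073.
Path (b) adiabatic: W = P₁V₁(1 − (V₁/V₂)^(γ−1))/(γ−1) → W_b/(P₁V₁) = 0.7665.
W_a / W_b = 1.073 / 0.7665 = 1.4.

W_a / W_b ≈ 1.40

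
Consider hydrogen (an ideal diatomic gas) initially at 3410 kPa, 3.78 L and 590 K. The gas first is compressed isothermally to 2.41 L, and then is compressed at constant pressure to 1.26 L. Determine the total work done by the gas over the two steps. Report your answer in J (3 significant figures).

Step 1 (isothermal): W = P₁V₁ ln(V₂/V₁) = (12890) ln(2.41/3.78) = -5802 J.
After step 1: P = 5348 kPa, V = 2.41 L, T = 590 K.
Step 2 (isobaric): W = PΔV = (5348 kPa)(1.26 − 2.41 L) = -6151 J.
W_total = -5802 − 6151 = -11952 J.

W_total ≈ -12000 J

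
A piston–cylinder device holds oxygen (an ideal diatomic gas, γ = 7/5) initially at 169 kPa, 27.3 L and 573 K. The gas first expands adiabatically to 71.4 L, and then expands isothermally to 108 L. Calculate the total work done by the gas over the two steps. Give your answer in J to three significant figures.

W_total ≈ 4980 J

Step 1 (adiabatic): W = (P₁V₁ − P₂V₂)/(γ−1) = (4614 − 3141)/0.4 = 3682 J.
After step 1: P = 43.99 kPa, V = 71.4 L, T = 390.1 K.
Step 2 (isothermal): W = P₁V₁ ln(V₂/V₁) = (3141) ln(108/71.4) = 1300 J.
W_total = 3682 + 1300 = 4982 J.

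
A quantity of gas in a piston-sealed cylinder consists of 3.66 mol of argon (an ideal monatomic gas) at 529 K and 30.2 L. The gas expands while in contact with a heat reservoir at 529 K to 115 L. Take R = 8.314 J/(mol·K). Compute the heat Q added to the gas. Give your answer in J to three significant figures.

Isothermal ⇒ ΔU = 0, so Q = W = nRT ln(V₂/V₁).
Q = (3.66)(8.314)(529) ln(115/30.2) = 16097 × 1.337 = 21523 J.

Q ≈ 21500 J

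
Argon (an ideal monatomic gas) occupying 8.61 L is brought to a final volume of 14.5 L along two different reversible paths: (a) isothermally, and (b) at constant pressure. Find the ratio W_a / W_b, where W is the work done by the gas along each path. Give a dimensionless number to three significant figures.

Path (a) isothermal: W = P₁V₁ ln(V₂/V₁) → W_a/(P₁V₁) = 0.5212.
Path (b) isobaric: W = P₁(V₂ − V₁) → W_b/(P₁V₁) = 0.6841.
W_a / W_b = 0.5212 / 0.6841 = 0.7619.

W_a / W_b ≈ 0.762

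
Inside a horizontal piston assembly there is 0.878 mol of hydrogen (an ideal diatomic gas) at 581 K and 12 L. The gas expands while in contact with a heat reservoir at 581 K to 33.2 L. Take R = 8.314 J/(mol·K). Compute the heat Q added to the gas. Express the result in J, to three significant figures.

Q ≈ 4320 J

Isothermal ⇒ ΔU = 0, so Q = W = nRT ln(V₂/V₁).
Q = (0.878)(8.314)(581) ln(33.2/12) = 4241 × 1.018 = 4316 J.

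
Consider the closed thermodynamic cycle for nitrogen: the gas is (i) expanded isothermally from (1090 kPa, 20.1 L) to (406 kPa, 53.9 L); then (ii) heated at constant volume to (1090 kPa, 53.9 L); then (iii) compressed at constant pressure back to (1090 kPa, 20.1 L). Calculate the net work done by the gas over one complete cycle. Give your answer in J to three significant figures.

W_net ≈ -15200 J

Leg (i): W = PᵢVᵢ ln(V_f/Vᵢ) = (21909) ln(53.9/20.1) = 21611 J.
Leg (ii): W = 0.
Leg (iii): W = PΔV = (1090)(20.1 − 53.9) = -36842 J.
W_net = 21611 − 36842 = -15231 J.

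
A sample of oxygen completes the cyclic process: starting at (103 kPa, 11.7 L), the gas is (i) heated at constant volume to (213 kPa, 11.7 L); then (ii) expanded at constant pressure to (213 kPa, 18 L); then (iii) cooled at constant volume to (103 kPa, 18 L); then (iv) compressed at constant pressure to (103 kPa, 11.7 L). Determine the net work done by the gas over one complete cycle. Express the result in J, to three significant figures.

Constant-volume legs do no work.
W(ii) = (213)(18 − 11.7) = 1342 J; W(iv) = (103)(11.7 − 18) = -648.9 J.
W_net = 1342 − 648.9 = 693 J (the clockwise enclosed area).

W_net ≈ 693 J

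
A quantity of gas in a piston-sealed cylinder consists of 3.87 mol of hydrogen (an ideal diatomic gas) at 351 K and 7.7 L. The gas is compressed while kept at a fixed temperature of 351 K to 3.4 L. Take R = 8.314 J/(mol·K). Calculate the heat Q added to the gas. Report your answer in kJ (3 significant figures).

Isothermal ⇒ ΔU = 0, so Q = W = nRT ln(V₂/V₁).
Q = (3.87)(8.314)(351) ln(3.4/7.7) = 11293 × -0.8174 = -9232 J.

Q ≈ -9.23 kJ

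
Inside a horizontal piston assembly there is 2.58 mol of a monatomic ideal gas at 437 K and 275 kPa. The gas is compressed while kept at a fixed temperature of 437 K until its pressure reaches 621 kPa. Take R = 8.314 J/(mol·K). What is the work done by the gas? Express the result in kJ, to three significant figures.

W ≈ -7.64 kJ

Isothermal process: W = nRT ln(V₂/V₁) = nRT ln(P₁/P₂).
W = (2.58)(8.314)(437) × ln(275/621)
  = 9374 × ln(0.4428) = 9374 × -0.8146
W_by_gas = -7635 J.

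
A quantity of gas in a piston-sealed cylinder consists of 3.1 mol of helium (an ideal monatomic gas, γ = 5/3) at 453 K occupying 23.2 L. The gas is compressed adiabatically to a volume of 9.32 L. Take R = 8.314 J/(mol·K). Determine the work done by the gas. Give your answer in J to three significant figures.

Adiabatic: TV^(γ−1) = const with γ = 5/3.
T₂ = T₁ (V₁/V₂)^(γ−1) = 453 × (23.2/9.32)^0.667 = 453 × 1.837 = 832 K.
W_by = nCᵥ(T₁ − T₂) = (3.1)(12.47)(453 − 832) = -14654 J.

W ≈ -14700 J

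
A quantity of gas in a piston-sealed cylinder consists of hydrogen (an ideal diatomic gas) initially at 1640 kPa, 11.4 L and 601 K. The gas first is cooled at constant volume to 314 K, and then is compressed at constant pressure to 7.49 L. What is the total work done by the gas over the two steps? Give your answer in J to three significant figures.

W_total ≈ -3350 J

Step 1 (isochoric): W = 0 (constant volume).
After step 1: P = 856.8 kPa (V unchanged).
Step 2 (isobaric): W = PΔV = (856.8 kPa)(7.49 − 11.4 L) = -3350 J.
W_total = 0 − 3350 = -3350 J.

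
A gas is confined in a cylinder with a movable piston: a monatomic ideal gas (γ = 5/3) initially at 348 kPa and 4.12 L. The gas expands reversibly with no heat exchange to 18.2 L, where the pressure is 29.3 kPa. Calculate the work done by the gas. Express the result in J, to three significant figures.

Adiabatic: W = (P₁V₁ − P₂V₂)/(γ − 1) with γ = 5/3.
P₁V₁ = 1434 J, P₂V₂ = 533.3 J.
W = (1434 − 533.3) / 0.6667 = 1351 J.

W ≈ 1350 J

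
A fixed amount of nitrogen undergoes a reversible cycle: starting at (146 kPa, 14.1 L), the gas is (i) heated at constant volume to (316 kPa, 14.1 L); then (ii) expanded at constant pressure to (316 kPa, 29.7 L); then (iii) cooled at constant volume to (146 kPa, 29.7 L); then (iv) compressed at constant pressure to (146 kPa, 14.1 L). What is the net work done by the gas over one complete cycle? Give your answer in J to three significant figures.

Constant-volume legs do no work.
W(ii) = (316)(29.7 − 14.1) = 4930 J; W(iv) = (146)(14.1 − 29.7) = -2278 J.
W_net = 4930 − 2278 = 2652 J (the clockwise enclosed area).

W_net ≈ 2650 J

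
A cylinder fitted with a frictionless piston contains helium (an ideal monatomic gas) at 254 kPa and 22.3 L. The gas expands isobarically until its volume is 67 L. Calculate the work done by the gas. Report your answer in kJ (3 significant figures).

W ≈ 11.4 kJ

Isobaric: W = P ΔV.
W = (254 kPa)(67 − 22.3 L) = (254)(44.7) = 11354 J.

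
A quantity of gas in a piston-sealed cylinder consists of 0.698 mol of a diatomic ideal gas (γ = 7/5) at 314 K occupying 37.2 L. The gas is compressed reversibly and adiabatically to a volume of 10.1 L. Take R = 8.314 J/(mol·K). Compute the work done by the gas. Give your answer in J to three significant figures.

W ≈ -3120 J

Adiabatic: TV^(γ−1) = const with γ = 7/5.
T₂ = T₁ (V₁/V₂)^(γ−1) = 314 × (37.2/10.1)^0.4 = 314 × 1.685 = 529 K.
W_by = nCᵥ(T₁ − T₂) = (0.698)(20.79)(314 − 529) = -3119 J.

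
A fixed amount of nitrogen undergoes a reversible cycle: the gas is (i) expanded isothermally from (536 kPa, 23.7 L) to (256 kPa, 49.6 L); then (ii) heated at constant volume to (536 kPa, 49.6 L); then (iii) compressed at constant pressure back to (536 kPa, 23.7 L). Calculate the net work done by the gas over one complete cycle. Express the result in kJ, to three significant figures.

Leg (i): W = PᵢVᵢ ln(V_f/Vᵢ) = (12703) ln(49.6/23.7) = 9382 J.
Leg (ii): W = 0.
Leg (iii): W = PΔV = (536)(23.7 − 49.6) = -13882 J.
W_net = 9382 − 13882 = -4501 J.

W_net ≈ -4.50 kJ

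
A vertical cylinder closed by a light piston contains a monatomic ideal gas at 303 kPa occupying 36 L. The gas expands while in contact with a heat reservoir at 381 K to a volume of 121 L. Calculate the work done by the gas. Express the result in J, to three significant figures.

Isothermal: W = nRT ln(V₂/V₁) = P₁V₁ ln(V₂/V₁).
P₁V₁ = (303 kPa)(36 L) = 10908 J.
W = 10908 × ln(121/36) = 10908 × 1.212
W_by_gas = 13223 J.

W ≈ 13200 J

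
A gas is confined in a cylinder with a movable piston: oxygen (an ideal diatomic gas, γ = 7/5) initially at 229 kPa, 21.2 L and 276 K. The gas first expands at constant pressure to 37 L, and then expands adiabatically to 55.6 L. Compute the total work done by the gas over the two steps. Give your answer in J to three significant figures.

Step 1 (isobaric): W = PΔV = (229 kPa)(37 − 21.2 L) = 3618 J.
After step 1: P = 229 kPa, V = 37 L, T = 481.7 K.
Step 2 (adiabatic): W = (P₁V₁ − P₂V₂)/(γ−1) = (8473 − 7199)/0.4 = 3184 J.
W_total = 3618 + 3184 = 6803 J.

W_total ≈ 6800 J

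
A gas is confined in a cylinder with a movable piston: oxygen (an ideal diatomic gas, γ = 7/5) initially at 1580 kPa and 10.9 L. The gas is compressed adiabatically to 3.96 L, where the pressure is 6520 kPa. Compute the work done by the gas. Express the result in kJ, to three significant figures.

Adiabatic: W = (P₁V₁ − P₂V₂)/(γ − 1) with γ = 7/5.
P₁V₁ = 17222 J, P₂V₂ = 25819 J.
W = (17222 − 25819) / 0.4 = -21493 J.

W ≈ -21.5 kJ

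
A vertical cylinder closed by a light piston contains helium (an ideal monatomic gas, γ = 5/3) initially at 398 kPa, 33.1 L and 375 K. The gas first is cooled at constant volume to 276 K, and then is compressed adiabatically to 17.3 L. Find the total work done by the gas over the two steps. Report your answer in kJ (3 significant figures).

W_total ≈ -7.87 kJ

Step 1 (isochoric): W = 0 (constant volume).
After step 1: P = 292.9 kPa (V unchanged).
Step 2 (adiabatic): W = (P₁V₁ − P₂V₂)/(γ−1) = (9696 − 14943)/0.667 = -7871 J.
W_total = 0 − 7871 = -7871 J.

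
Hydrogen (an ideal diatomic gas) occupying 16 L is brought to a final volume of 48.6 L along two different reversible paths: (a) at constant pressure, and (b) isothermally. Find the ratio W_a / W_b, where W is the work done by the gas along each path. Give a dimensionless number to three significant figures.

Path (a) isobaric: W = P₁(V₂ − V₁) → W_a/(P₁V₁) = 2.038.
Path (b) isothermal: W = P₁V₁ ln(V₂/V₁) → W_b/(P₁V₁) = 1.111.
W_a / W_b = 2.038 / 1.111 = 1.834.

W_a / W_b ≈ 1.83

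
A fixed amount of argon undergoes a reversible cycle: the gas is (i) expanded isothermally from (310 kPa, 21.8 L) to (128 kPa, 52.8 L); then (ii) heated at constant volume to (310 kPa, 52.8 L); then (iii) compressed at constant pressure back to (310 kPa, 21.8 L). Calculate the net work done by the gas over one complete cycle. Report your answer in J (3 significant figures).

W_net ≈ -3630 J

Leg (i): W = PᵢVᵢ ln(V_f/Vᵢ) = (6758) ln(52.8/21.8) = 5978 J.
Leg (ii): W = 0.
Leg (iii): W = PΔV = (310)(21.8 − 52.8) = -9610 J.
W_net = 5978 − 9610 = -3632 J.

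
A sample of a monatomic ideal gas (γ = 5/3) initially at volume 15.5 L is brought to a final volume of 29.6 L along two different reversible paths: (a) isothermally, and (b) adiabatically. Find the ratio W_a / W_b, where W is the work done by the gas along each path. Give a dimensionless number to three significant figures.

W_a / W_b ≈ 1.23

Path (a) isothermal: W = P₁V₁ ln(V₂/V₁) → W_a/(P₁V₁) = 0.6469.
Path (b) adiabatic: W = P₁V₁(1 − (V₁/V₂)^(γ−1))/(γ−1) → W_b/(P₁V₁) = 0.5255.
W_a / W_b = 0.6469 / 0.5255 = 1.231.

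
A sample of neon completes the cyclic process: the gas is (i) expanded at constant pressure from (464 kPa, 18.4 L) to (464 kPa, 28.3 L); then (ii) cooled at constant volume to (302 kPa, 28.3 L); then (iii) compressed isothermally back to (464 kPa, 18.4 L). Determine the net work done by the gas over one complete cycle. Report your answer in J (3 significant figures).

Leg (i): W = PΔV = (464)(28.3 − 18.4) = 4594 J.
Leg (ii): W = 0.
Leg (iii): W = PᵢVᵢ ln(V_f/Vᵢ) = (8547) ln(18.4/28.3) = -3679 J.
W_net = 4594 − 3679 = 914.2 J.

W_net ≈ 914 J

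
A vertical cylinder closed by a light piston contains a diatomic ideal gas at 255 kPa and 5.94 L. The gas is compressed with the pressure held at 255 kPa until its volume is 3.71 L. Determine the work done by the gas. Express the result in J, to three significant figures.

Isobaric: W = P ΔV.
W = (255 kPa)(3.71 − 5.94 L) = (255)(-2.23) = -568.7 J.

W ≈ -569 J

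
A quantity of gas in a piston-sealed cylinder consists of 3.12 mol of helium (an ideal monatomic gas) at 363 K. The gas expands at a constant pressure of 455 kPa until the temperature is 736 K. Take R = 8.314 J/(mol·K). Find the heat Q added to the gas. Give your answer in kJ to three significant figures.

Isobaric: W = nRΔT = (3.12)(8.314)(373) = 9676 J.
ΔU = nCᵥΔT with Cᵥ = 3R/2: ΔU = (3.12)(12.47)(373) = 14513 J.
Q = ΔU + W = 14513 + 9676 = 24189 J.

Q ≈ 24.2 kJ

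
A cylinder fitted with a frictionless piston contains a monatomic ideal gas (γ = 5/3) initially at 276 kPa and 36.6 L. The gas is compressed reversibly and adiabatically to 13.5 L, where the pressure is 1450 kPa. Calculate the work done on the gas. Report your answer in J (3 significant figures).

Adiabatic: W = (P₁V₁ − P₂V₂)/(γ − 1) with γ = 5/3.
P₁V₁ = 10102 J, P₂V₂ = 19575 J.
W = (10102 − 19575) / 0.6667 = -14210 J.
Work on gas = −W_by = 14210 J.

W ≈ 14200 J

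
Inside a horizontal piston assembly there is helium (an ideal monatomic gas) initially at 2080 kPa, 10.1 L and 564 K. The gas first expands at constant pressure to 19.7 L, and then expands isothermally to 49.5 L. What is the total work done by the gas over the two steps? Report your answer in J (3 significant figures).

Step 1 (isobaric): W = PΔV = (2080 kPa)(19.7 − 10.1 L) = 19968 J.
After step 1: P = 2080 kPa, V = 19.7 L, T = 1100 K.
Step 2 (isothermal): W = P₁V₁ ln(V₂/V₁) = (40976) ln(49.5/19.7) = 37753 J.
W_total = 19968 + 37753 = 57721 J.

W_total ≈ 57700 J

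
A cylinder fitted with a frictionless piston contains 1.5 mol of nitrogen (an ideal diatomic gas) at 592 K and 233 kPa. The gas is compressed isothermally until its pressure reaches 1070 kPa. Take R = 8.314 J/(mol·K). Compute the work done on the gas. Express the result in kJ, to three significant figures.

W ≈ 11.3 kJ

Isothermal process: W = nRT ln(V₂/V₁) = nRT ln(P₁/P₂).
W = (1.5)(8.314)(592) × ln(233/1070)
  = 7383 × ln(0.2178) = 7383 × -1.524
W_by_gas = -11254 J; work on gas = −W_by = 11254 J.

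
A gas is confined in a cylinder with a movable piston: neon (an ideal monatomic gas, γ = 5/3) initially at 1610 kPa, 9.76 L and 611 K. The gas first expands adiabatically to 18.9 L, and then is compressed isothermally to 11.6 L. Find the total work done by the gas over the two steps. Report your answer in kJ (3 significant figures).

Step 1 (adiabatic): W = (P₁V₁ − P₂V₂)/(γ−1) = (15714 − 10114)/0.667 = 8399 J.
After step 1: P = 535.1 kPa, V = 18.9 L, T = 393.3 K.
Step 2 (isothermal): W = P₁V₁ ln(V₂/V₁) = (10114) ln(11.6/18.9) = -4937 J.
W_total = 8399 − 4937 = 3462 J.

W_total ≈ 3.46 kJ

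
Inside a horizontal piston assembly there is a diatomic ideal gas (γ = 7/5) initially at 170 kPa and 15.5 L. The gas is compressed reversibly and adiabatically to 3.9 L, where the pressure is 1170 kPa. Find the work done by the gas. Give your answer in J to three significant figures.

W ≈ -4820 J

Adiabatic: W = (P₁V₁ − P₂V₂)/(γ − 1) with γ = 7/5.
P₁V₁ = 2635 J, P₂V₂ = 4563 J.
W = (2635 − 4563) / 0.4 = -4820 J.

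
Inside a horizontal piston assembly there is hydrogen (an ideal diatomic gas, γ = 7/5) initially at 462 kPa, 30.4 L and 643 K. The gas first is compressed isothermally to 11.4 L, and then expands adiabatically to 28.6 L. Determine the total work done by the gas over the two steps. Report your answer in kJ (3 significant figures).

Step 1 (isothermal): W = P₁V₁ ln(V₂/V₁) = (14045) ln(11.4/30.4) = -13776 J.
After step 1: P = 1232 kPa, V = 11.4 L, T = 643 K.
Step 2 (adiabatic): W = (P₁V₁ − P₂V₂)/(γ−1) = (14045 − 9721)/0.4 = 10808 J.
W_total = -13776 + 10808 = -2967 J.

W_total ≈ -2.97 kJ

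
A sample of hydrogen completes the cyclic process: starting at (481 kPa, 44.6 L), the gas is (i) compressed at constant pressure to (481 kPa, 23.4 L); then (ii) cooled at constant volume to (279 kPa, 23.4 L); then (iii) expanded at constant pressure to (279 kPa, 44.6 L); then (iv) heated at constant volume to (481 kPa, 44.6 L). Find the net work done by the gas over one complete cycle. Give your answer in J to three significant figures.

Constant-volume legs do no work.
W(i) = (481)(23.4 − 44.6) = -10197 J; W(iii) = (279)(44.6 − 23.4) = 5915 J.
W_net = -10197 + 5915 = -4282 J (the counter-clockwise enclosed area).

W_net ≈ -4280 J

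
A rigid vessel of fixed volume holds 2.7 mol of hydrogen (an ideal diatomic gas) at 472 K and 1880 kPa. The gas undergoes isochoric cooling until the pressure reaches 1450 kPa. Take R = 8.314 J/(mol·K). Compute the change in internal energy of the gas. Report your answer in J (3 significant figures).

Constant volume ⇒ W = 0, so Q = ΔU = nCᵥΔT with Cᵥ = 5R/2 = 20.79 J/(mol·K).
At constant V, T₂/T₁ = P₂/P₁ ⇒ ΔT = T₁(P₂/P₁ − 1) = 472·(1450/1880 − 1) = -108 K.
ΔU = (2.7)(20.79)(-108) = -6059 J.

ΔU ≈ -6060 J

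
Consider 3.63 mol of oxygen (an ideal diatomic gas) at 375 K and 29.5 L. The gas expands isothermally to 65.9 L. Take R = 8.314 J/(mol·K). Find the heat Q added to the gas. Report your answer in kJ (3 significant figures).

Q ≈ 9.10 kJ

Isothermal ⇒ ΔU = 0, so Q = W = nRT ln(V₂/V₁).
Q = (3.63)(8.314)(375) ln(65.9/29.5) = 11317 × 0.8037 = 9096 J.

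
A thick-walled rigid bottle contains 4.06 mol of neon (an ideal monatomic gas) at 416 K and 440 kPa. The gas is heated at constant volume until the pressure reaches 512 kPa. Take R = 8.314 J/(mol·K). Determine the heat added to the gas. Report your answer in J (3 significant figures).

Constant volume ⇒ W = 0, so Q = ΔU = nCᵥΔT with Cᵥ = 3R/2 = 12.47 J/(mol·K).
At constant V, T₂/T₁ = P₂/P₁ ⇒ ΔT = T₁(P₂/P₁ − 1) = 416·(512/440 − 1) = 68.07 K.
ΔU = (4.06)(12.47)(68.07) = 3447 J.

Q ≈ 3450 J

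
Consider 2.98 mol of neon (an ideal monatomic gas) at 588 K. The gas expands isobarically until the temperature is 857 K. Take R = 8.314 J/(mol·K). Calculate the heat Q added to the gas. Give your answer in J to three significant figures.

Isobaric: W = nRΔT = (2.98)(8.314)(269) = 6665 J.
ΔU = nCᵥΔT with Cᵥ = 3R/2: ΔU = (2.98)(12.47)(269) = 9997 J.
Q = ΔU + W = 9997 + 6665 = 16662 J.

Q ≈ 16700 J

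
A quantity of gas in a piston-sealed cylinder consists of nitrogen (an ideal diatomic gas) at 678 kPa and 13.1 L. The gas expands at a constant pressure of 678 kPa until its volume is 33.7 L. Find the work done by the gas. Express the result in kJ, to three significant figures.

Isobaric: W = P ΔV.
W = (678 kPa)(33.7 − 13.1 L) = (678)(20.6) = 13967 J.

W ≈ 14.0 kJ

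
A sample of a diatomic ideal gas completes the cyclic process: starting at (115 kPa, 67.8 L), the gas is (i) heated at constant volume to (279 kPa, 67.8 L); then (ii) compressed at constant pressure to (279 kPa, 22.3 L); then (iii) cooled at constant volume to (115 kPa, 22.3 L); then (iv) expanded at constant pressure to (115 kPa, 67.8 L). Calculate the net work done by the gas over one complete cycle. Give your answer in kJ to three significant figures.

Constant-volume legs do no work.
W(ii) = (279)(22.3 − 67.8) = -12694 J; W(iv) = (115)(67.8 − 22.3) = 5232 J.
W_net = -12694 + 5232 = -7462 J (the counter-clockwise enclosed area).

W_net ≈ -7.46 kJ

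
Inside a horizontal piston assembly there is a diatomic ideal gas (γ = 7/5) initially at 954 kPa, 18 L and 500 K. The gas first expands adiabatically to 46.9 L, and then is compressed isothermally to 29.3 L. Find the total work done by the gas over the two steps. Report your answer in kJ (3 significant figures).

Step 1 (adiabatic): W = (P₁V₁ − P₂V₂)/(γ−1) = (17172 − 11707)/0.4 = 13661 J.
After step 1: P = 249.6 kPa, V = 46.9 L, T = 340.9 K.
Step 2 (isothermal): W = P₁V₁ ln(V₂/V₁) = (11707) ln(29.3/46.9) = -5508 J.
W_total = 13661 − 5508 = 8154 J.

W_total ≈ 8.15 kJ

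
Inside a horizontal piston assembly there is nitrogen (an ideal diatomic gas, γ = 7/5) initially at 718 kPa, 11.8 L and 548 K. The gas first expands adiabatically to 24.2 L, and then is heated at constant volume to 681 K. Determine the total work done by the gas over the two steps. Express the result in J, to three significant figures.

Step 1 (adiabatic): W = (P₁V₁ − P₂V₂)/(γ−1) = (8472 − 6357)/0.4 = 5289 J.
Step 2 (isochoric): W = 0 (constant volume).
W_total = 5289 + 0 = 5289 J.

W_total ≈ 5290 J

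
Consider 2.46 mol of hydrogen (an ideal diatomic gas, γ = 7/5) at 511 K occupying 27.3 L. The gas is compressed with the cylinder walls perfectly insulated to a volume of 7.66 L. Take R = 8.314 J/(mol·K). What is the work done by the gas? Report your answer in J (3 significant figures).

W ≈ -17300 J

Adiabatic: TV^(γ−1) = const with γ = 7/5.
T₂ = T₁ (V₁/V₂)^(γ−1) = 511 × (27.3/7.66)^0.4 = 511 × 1.663 = 849.6 K.
W_by = nCᵥ(T₁ − T₂) = (2.46)(20.79)(511 − 849.6) = -17311 J.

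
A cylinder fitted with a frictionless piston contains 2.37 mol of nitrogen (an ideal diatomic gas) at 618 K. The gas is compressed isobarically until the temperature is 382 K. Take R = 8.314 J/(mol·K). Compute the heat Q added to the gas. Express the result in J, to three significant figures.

Q ≈ -16300 J

Isobaric: W = nRΔT = (2.37)(8.314)(-236) = -4650 J.
ΔU = nCᵥΔT with Cᵥ = 5R/2: ΔU = (2.37)(20.79)(-236) = -11625 J.
Q = ΔU + W = -11625 − 4650 = -16276 J.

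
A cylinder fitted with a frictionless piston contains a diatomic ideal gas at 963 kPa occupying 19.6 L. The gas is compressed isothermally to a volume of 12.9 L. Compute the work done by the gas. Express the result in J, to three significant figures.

Isothermal: W = nRT ln(V₂/V₁) = P₁V₁ ln(V₂/V₁).
P₁V₁ = (963 kPa)(19.6 L) = 18875 J.
W = 18875 × ln(12.9/19.6) = 18875 × -0.4183
W_by_gas = -7895 J.

W ≈ -7900 J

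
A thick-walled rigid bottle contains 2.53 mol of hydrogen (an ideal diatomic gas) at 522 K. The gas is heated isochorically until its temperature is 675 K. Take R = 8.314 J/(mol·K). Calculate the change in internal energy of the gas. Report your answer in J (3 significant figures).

ΔU ≈ 8050 J

Constant volume ⇒ W = 0, so Q = ΔU = nCᵥΔT with Cᵥ = 5R/2 = 20.79 J/(mol·K).
ΔU = (2.53)(20.79)(675 − 522) = 8046 J.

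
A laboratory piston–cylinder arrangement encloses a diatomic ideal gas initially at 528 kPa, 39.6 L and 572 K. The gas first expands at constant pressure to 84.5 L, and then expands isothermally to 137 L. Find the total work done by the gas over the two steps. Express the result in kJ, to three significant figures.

Step 1 (isobaric): W = PΔV = (528 kPa)(84.5 − 39.6 L) = 23707 J.
After step 1: P = 528 kPa, V = 84.5 L, T = 1221 K.
Step 2 (isothermal): W = P₁V₁ ln(V₂/V₁) = (44616) ln(137/84.5) = 21560 J.
W_total = 23707 + 21560 = 45267 J.

W_total ≈ 45.3 kJ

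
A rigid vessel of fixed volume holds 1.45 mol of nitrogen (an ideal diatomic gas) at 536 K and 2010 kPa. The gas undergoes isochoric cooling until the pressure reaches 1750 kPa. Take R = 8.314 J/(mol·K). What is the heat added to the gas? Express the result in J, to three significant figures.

Q ≈ -2090 J

Constant volume ⇒ W = 0, so Q = ΔU = nCᵥΔT with Cᵥ = 5R/2 = 20.79 J/(mol·K).
At constant V, T₂/T₁ = P₂/P₁ ⇒ ΔT = T₁(P₂/P₁ − 1) = 536·(1750/2010 − 1) = -69.33 K.
ΔU = (1.45)(20.79)(-69.33) = -2090 J.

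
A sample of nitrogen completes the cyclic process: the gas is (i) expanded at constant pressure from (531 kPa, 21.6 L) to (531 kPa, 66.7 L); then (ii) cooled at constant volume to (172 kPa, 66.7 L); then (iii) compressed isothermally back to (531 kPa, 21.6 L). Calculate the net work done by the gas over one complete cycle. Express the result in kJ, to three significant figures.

Leg (i): W = PΔV = (531)(66.7 − 21.6) = 23948 J.
Leg (ii): W = 0.
Leg (iii): W = PᵢVᵢ ln(V_f/Vᵢ) = (11472) ln(21.6/66.7) = -12935 J.
W_net = 23948 − 12935 = 11013 J.

W_net ≈ 11.0 kJ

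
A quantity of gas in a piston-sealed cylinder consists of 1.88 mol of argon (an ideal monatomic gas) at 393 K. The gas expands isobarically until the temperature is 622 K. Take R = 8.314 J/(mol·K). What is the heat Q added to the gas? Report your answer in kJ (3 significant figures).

Isobaric: W = nRΔT = (1.88)(8.314)(229) = 3579 J.
ΔU = nCᵥΔT with Cᵥ = 3R/2: ΔU = (1.88)(12.47)(229) = 5369 J.
Q = ΔU + W = 5369 + 3579 = 8948 J.

Q ≈ 8.95 kJ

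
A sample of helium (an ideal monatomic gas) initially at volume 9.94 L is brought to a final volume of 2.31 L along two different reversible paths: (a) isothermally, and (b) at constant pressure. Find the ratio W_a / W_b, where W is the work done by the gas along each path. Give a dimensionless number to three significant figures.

Path (a) isothermal: W = P₁V₁ ln(V₂/V₁) → W_a/(P₁V₁) = -1.459.
Path (b) isobaric: W = P₁(V₂ − V₁) → W_b/(P₁V₁) = -0.7676.
W_a / W_b = -1.459 / -0.7676 = 1.901.

W_a / W_b ≈ 1.90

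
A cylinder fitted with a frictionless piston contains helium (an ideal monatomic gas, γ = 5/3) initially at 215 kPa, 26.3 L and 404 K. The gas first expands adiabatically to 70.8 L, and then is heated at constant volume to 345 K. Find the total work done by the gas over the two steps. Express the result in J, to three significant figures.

Step 1 (adiabatic): W = (P₁V₁ − P₂V₂)/(γ−1) = (5654 − 2922)/0.667 = 4099 J.
Step 2 (isochoric): W = 0 (constant volume).
W_total = 4099 + 0 = 4099 J.

W_total ≈ 4100 J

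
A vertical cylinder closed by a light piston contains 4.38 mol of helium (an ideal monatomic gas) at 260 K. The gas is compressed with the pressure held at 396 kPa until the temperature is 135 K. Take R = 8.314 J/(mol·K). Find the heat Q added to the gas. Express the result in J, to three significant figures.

Q ≈ -11400 J

Isobaric: W = nRΔT = (4.38)(8.314)(-125) = -4552 J.
ΔU = nCᵥΔT with Cᵥ = 3R/2: ΔU = (4.38)(12.47)(-125) = -6828 J.
Q = ΔU + W = -6828 − 4552 = -11380 J.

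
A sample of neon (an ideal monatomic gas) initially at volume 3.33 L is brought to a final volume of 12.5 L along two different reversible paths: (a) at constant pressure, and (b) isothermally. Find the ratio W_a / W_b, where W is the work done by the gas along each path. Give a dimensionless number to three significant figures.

Path (a) isobaric: W = P₁(V₂ − V₁) → W_a/(P₁V₁) = 2.754.
Path (b) isothermal: W = P₁V₁ ln(V₂/V₁) → W_b/(P₁V₁) = 1.323.
W_a / W_b = 2.754 / 1.323 = 2.082.

W_a / W_b ≈ 2.08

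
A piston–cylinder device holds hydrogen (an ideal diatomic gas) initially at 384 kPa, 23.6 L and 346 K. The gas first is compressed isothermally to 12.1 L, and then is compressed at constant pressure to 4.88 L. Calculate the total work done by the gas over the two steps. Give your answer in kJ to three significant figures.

Step 1 (isothermal): W = P₁V₁ ln(V₂/V₁) = (9062) ln(12.1/23.6) = -6054 J.
After step 1: P = 749 kPa, V = 12.1 L, T = 346 K.
Step 2 (isobaric): W = PΔV = (749 kPa)(4.88 − 12.1 L) = -5407 J.
W_total = -6054 − 5407 = -11462 J.

W_total ≈ -11.5 kJ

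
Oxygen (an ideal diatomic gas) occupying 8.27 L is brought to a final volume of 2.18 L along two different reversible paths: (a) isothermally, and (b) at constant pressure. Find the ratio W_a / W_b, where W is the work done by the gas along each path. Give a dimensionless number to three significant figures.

Path (a) isothermal: W = P₁V₁ ln(V₂/V₁) → W_a/(P₁V₁) = -1.333.
Path (b) isobaric: W = P₁(V₂ − V₁) → W_b/(P₁V₁) = -0.7364.
W_a / W_b = -1.333 / -0.7364 = 1.811.

W_a / W_b ≈ 1.81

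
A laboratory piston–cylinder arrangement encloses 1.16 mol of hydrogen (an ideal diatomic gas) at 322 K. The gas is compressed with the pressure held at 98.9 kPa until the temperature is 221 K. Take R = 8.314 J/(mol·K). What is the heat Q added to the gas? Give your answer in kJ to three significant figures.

Isobaric: W = nRΔT = (1.16)(8.314)(-101) = -974.1 J.
ΔU = nCᵥΔT with Cᵥ = 5R/2: ΔU = (1.16)(20.79)(-101) = -2435 J.
Q = ΔU + W = -2435 − 974.1 = -3409 J.

Q ≈ -3.41 kJ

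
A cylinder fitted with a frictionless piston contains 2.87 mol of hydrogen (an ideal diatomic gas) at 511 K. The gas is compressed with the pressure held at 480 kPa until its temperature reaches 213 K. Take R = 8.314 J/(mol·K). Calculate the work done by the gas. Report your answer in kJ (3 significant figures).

Isobaric: W = P ΔV = nR ΔT.
W = (2.87)(8.314)(213 − 511) = -7111 J.

W ≈ -7.11 kJ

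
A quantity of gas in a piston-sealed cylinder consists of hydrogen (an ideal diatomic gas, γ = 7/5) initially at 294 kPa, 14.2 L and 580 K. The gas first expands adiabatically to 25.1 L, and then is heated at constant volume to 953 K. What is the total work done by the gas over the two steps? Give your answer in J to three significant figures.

W_total ≈ 2130 J

Step 1 (adiabatic): W = (P₁V₁ − P₂V₂)/(γ−1) = (4175 − 3324)/0.4 = 2127 J.
Step 2 (isochoric): W = 0 (constant volume).
W_total = 2127 + 0 = 2127 J.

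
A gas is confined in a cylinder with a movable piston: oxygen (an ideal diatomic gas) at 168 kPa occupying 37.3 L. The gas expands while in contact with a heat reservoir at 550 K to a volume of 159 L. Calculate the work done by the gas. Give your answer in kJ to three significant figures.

Isothermal: W = nRT ln(V₂/V₁) = P₁V₁ ln(V₂/V₁).
P₁V₁ = (168 kPa)(37.3 L) = 6266 J.
W = 6266 × ln(159/37.3) = 6266 × 1.45
W_by_gas = 9086 J.

W ≈ 9.09 kJ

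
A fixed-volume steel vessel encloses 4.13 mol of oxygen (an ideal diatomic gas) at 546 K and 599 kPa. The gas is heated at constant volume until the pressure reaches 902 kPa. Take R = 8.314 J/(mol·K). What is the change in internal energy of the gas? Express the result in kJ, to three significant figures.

ΔU ≈ 23.7 kJ

Constant volume ⇒ W = 0, so Q = ΔU = nCᵥΔT with Cᵥ = 5R/2 = 20.79 J/(mol·K).
At constant V, T₂/T₁ = P₂/P₁ ⇒ ΔT = T₁(P₂/P₁ − 1) = 546·(902/599 − 1) = 276.2 K.
ΔU = (4.13)(20.79)(276.2) = 23709 J.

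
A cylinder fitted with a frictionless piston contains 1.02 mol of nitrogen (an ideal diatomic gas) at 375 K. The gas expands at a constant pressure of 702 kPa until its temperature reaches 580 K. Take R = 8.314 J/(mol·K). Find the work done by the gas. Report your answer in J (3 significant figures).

W ≈ 1740 J

Isobaric: W = P ΔV = nR ΔT.
W = (1.02)(8.314)(580 − 375) = 1738 J.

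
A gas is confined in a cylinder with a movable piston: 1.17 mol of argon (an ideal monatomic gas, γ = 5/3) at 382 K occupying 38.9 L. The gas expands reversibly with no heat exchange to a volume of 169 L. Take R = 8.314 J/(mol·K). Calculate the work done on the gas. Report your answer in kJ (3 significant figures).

W ≈ -3.48 kJ

Adiabatic: TV^(γ−1) = const with γ = 5/3.
T₂ = T₁ (V₁/V₂)^(γ−1) = 382 × (38.9/169)^0.667 = 382 × 0.3756 = 143.5 K.
W_by = nCᵥ(T₁ − T₂) = (1.17)(12.47)(382 − 143.5) = 3480 J.
Work on gas = −W_by = -3480 J.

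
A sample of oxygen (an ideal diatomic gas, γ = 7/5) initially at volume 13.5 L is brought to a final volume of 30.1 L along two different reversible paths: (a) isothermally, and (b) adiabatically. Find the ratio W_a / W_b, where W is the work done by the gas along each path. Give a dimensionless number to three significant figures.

Path (a) isothermal: W = P₁V₁ ln(V₂/V₁) → W_a/(P₁V₁) = 0.8018.
Path (b) adiabatic: W = P₁V₁(1 − (V₁/V₂)^(γ−1))/(γ−1) → W_b/(P₁V₁) = 0.686.
W_a / W_b = 0.8018 / 0.686 = 1.169.

W_a / W_b ≈ 1.17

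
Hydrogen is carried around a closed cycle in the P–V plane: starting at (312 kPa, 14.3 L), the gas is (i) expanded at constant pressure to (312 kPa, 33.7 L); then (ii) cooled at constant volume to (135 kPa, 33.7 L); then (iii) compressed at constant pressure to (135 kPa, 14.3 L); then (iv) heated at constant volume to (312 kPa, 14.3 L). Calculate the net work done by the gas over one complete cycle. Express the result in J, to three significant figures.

Constant-volume legs do no work.
W(i) = (312)(33.7 − 14.3) = 6053 J; W(iii) = (135)(14.3 − 33.7) = -2619 J.
W_net = 6053 − 2619 = 3434 J (the clockwise enclosed area).

W_net ≈ 3430 J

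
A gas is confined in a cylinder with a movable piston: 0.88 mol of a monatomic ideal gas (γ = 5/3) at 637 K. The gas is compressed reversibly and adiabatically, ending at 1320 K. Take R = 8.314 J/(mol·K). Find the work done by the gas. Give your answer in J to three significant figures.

W ≈ -7500 J

Adiabatic ⇒ Q = 0, so W_by = −ΔU = nCᵥ(T₁ − T₂).
Cᵥ = 3R/2 = 12.47 J/(mol·K).
W = (0.88)(12.47)(637 − 1320) = -7496 J.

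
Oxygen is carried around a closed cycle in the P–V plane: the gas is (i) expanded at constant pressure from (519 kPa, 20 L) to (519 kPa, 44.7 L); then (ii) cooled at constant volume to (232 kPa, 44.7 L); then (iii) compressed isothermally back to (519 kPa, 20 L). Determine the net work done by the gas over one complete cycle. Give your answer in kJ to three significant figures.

W_net ≈ 4.48 kJ

Leg (i): W = PΔV = (519)(44.7 − 20) = 12819 J.
Leg (ii): W = 0.
Leg (iii): W = PᵢVᵢ ln(V_f/Vᵢ) = (10370) ln(20/44.7) = -8340 J.
W_net = 12819 − 8340 = 4479 J.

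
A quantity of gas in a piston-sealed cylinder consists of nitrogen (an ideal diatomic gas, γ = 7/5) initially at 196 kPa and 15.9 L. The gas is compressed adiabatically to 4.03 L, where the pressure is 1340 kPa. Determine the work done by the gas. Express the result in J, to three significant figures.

W ≈ -5710 J

Adiabatic: W = (P₁V₁ − P₂V₂)/(γ − 1) with γ = 7/5.
P₁V₁ = 3116 J, P₂V₂ = 5400 J.
W = (3116 − 5400) / 0.4 = -5710 J.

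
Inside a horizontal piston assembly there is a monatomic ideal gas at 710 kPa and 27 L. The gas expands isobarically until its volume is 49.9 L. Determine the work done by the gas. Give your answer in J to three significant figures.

Isobaric: W = P ΔV.
W = (710 kPa)(49.9 − 27 L) = (710)(22.9) = 16259 J.

W ≈ 16300 J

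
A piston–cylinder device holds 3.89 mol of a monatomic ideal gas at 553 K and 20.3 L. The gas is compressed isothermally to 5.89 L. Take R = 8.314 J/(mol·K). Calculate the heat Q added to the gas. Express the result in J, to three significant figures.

Isothermal ⇒ ΔU = 0, so Q = W = nRT ln(V₂/V₁).
Q = (3.89)(8.314)(553) ln(5.89/20.3) = 17885 × -1.237 = -22130 J.

Q ≈ -22100 J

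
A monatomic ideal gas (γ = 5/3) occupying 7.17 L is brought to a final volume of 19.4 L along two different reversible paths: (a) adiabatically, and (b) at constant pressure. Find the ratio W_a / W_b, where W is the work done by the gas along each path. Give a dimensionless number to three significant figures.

Path (a) adiabatic: W = P₁V₁(1 − (V₁/V₂)^(γ−1))/(γ−1) → W_a/(P₁V₁) = 0.7275.
Path (b) isobaric: W = P₁(V₂ − V₁) → W_b/(P₁V₁) = 1.706.
W_a / W_b = 0.7275 / 1.706 = 0.4265.

W_a / W_b ≈ 0.427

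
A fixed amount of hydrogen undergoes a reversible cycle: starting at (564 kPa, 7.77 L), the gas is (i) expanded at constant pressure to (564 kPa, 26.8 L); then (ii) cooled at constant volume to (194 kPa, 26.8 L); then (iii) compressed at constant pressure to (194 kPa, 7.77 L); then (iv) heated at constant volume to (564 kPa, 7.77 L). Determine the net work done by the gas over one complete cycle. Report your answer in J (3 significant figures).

W_net ≈ 7040 J

Constant-volume legs do no work.
W(i) = (564)(26.8 − 7.77) = 10733 J; W(iii) = (194)(7.77 − 26.8) = -3692 J.
W_net = 10733 − 3692 = 7041 J (the clockwise enclosed area).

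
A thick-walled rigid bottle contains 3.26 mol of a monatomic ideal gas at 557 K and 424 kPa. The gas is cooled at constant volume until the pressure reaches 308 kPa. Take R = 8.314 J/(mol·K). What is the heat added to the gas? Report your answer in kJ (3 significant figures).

Q ≈ -6.20 kJ

Constant volume ⇒ W = 0, so Q = ΔU = nCᵥΔT with Cᵥ = 3R/2 = 12.47 J/(mol·K).
At constant V, T₂/T₁ = P₂/P₁ ⇒ ΔT = T₁(P₂/P₁ − 1) = 557·(308/424 − 1) = -152.4 K.
ΔU = (3.26)(12.47)(-152.4) = -6195 J.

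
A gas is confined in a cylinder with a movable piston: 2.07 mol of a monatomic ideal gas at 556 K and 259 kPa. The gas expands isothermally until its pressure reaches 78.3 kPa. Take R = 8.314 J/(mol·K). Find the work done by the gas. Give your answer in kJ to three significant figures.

W ≈ 11.4 kJ

Isothermal process: W = nRT ln(V₂/V₁) = nRT ln(P₁/P₂).
W = (2.07)(8.314)(556) × ln(259/78.3)
  = 9569 × ln(3.308) = 9569 × 1.196
W_by_gas = 11447 J.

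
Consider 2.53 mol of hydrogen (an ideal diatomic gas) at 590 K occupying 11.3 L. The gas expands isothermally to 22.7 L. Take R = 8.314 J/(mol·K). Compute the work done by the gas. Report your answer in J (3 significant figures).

Isothermal: W = nRT ln(V₂/V₁).
W = (2.53)(8.314)(590) × ln(22.7/11.3)
  = 12410 × 0.6976
W_by_gas = 8657 J.

W ≈ 8660 J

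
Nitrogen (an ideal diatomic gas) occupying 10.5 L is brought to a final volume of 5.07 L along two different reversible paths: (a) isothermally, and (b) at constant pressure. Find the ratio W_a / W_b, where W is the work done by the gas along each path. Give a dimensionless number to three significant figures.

Path (a) isothermal: W = P₁V₁ ln(V₂/V₁) → W_a/(P₁V₁) = -0.728.
Path (b) isobaric: W = P₁(V₂ − V₁) → W_b/(P₁V₁) = -0.5171.
W_a / W_b = -0.728 / -0.5171 = 1.408.

W_a / W_b ≈ 1.41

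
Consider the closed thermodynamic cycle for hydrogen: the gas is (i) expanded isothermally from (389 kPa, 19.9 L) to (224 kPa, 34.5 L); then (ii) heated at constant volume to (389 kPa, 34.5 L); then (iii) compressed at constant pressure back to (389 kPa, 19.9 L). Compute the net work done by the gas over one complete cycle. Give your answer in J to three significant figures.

W_net ≈ -1420 J

Leg (i): W = PᵢVᵢ ln(V_f/Vᵢ) = (7741) ln(34.5/19.9) = 4259 J.
Leg (ii): W = 0.
Leg (iii): W = PΔV = (389)(19.9 − 34.5) = -5679 J.
W_net = 4259 − 5679 = -1420 J.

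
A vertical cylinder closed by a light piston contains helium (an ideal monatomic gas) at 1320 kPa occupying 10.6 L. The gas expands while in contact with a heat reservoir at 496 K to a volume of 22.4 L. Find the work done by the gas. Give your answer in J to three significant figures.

Isothermal: W = nRT ln(V₂/V₁) = P₁V₁ ln(V₂/V₁).
P₁V₁ = (1320 kPa)(10.6 L) = 13992 J.
W = 13992 × ln(22.4/10.6) = 13992 × 0.7482
W_by_gas = 10469 J.

W ≈ 10500 J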